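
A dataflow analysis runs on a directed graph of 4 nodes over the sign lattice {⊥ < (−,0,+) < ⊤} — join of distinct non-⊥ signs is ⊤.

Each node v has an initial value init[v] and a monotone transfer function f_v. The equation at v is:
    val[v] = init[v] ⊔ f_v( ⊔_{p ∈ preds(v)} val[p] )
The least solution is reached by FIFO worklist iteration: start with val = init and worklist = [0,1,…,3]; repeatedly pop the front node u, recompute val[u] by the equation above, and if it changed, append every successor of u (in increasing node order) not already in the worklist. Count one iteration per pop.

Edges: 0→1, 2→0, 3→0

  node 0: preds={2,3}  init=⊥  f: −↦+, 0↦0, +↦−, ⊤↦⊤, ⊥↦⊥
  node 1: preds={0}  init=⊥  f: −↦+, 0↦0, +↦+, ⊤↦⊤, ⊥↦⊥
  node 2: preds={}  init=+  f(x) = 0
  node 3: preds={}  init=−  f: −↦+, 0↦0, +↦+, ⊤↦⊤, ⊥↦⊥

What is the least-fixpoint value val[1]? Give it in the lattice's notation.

⊤

Trace (5 dequeues):
  [1] u=0 | in ⊤ | out ⊤ | prev ⊥ | push {}
  [2] u=1 | in ⊤ | out ⊤ | prev ⊥ | push {}
  [3] u=2 | in ⊥ | out ⊤ | prev + | push {0}
  [4] u=3 | in ⊥ | out − | ==
  [5] u=0 | in ⊤ | out ⊤ | ==

Converged values:
  [0] ⊤
  [1] ⊤
  [2] ⊤
  [3] −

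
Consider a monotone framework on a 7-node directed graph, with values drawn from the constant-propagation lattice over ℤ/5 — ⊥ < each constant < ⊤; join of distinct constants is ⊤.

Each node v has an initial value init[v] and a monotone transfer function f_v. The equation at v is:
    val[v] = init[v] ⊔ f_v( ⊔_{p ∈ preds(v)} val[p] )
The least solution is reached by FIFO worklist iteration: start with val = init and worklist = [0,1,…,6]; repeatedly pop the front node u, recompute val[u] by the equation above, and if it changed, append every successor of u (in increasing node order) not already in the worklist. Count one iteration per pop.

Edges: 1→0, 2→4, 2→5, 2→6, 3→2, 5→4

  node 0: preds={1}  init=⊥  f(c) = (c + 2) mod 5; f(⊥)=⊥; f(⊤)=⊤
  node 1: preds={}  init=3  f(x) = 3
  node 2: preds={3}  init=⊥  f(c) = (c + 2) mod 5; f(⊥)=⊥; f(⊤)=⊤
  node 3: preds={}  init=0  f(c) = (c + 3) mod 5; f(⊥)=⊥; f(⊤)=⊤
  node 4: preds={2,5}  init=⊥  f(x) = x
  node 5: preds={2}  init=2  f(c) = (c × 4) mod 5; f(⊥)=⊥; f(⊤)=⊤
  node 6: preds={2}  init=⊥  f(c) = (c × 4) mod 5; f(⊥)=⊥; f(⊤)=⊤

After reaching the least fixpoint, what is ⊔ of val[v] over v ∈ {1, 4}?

⊤

Iteration log — 8 steps:
  step 1. node 0  ⊔preds=3  new=0  old=⊥  +wl: 
  step 2. node 1  ⊔preds=⊥  new=3  stable
  step 3. node 2  ⊔preds=0  new=2  old=⊥  +wl: 
  step 4. node 3  ⊔preds=⊥  new=0  stable
  step 5. node 4  ⊔preds=2  new=2  old=⊥  +wl: 
  step 6. node 5  ⊔preds=2  new=⊤  old=2  +wl: 4
  step 7. node 6  ⊔preds=2  new=3  old=⊥  +wl: 
  step 8. node 4  ⊔preds=⊤  new=⊤  old=2  +wl: 

Least fixpoint reached:
  node 0: 0
  node 1: 3
  node 2: 2
  node 3: 0
  node 4: ⊤
  node 5: ⊤
  node 6: 3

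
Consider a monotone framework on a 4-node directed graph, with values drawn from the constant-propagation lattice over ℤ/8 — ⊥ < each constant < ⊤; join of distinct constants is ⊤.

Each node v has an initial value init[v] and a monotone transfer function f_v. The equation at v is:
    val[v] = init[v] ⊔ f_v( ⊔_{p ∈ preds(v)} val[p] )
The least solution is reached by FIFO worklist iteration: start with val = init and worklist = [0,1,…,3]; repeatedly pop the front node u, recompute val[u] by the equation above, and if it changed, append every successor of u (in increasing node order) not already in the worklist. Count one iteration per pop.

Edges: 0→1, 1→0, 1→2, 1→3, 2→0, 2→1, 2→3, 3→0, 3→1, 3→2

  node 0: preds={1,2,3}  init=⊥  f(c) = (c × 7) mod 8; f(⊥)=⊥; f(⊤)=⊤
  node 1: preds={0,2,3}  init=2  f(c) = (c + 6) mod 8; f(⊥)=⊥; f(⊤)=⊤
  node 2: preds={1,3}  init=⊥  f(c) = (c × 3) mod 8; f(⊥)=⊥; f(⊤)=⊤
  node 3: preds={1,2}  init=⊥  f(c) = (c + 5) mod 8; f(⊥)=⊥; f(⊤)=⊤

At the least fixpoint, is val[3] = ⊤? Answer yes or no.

Trace (7 dequeues):
  [1] u=0 | in 2 | out 6 | prev ⊥ | push {}
  [2] u=1 | in 6 | out ⊤ | prev 2 | push {0}
  [3] u=2 | in ⊤ | out ⊤ | prev ⊥ | push {1}
  [4] u=3 | in ⊤ | out ⊤ | prev ⊥ | push {2}
  [5] u=0 | in ⊤ | out ⊤ | prev 6 | push {}
  [6] u=1 | in ⊤ | out ⊤ | ==
  [7] u=2 | in ⊤ | out ⊤ | ==

Converged values:
  [0] ⊤
  [1] ⊤
  [2] ⊤
  [3] ⊤

yes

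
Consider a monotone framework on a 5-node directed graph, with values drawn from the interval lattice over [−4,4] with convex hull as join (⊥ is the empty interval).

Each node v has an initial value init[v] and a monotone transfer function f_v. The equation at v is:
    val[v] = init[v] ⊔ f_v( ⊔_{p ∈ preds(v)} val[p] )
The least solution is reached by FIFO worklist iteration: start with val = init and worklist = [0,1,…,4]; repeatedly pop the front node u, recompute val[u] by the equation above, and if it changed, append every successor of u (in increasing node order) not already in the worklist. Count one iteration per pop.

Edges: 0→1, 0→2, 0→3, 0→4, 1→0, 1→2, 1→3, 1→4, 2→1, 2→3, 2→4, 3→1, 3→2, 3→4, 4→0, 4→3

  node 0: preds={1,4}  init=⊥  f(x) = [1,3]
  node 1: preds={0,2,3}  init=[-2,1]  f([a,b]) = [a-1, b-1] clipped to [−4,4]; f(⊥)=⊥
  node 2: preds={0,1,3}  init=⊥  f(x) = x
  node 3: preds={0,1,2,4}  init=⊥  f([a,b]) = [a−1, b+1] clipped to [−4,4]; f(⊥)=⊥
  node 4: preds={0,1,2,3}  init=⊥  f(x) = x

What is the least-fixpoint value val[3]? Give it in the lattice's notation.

[-4,4]

Iteration log — 15 steps:
  step 1. node 0  ⊔preds=[-2,1]  new=[1,3]  old=⊥  +wl: 
  step 2. node 1  ⊔preds=[1,3]  new=[-2,2]  old=[-2,1]  +wl: 0
  step 3. node 2  ⊔preds=[-2,3]  new=[-2,3]  old=⊥  +wl: 1
  step 4. node 3  ⊔preds=[-2,3]  new=[-3,4]  old=⊥  +wl: 2
  step 5. node 4  ⊔preds=[-3,4]  new=[-3,4]  old=⊥  +wl: 3
  step 6. node 0  ⊔preds=[-3,4]  new=[1,3]  stable
  step 7. node 1  ⊔preds=[-3,4]  new=[-4,3]  old=[-2,2]  +wl: 0,4
  step 8. node 2  ⊔preds=[-4,4]  new=[-4,4]  old=[-2,3]  +wl: 1
  step 9. node 3  ⊔preds=[-4,4]  new=[-4,4]  old=[-3,4]  +wl: 2
  step 10. node 0  ⊔preds=[-4,4]  new=[1,3]  stable
  step 11. node 4  ⊔preds=[-4,4]  new=[-4,4]  old=[-3,4]  +wl: 0,3
  step 12. node 1  ⊔preds=[-4,4]  new=[-4,3]  stable
  step 13. node 2  ⊔preds=[-4,4]  new=[-4,4]  stable
  step 14. node 0  ⊔preds=[-4,4]  new=[1,3]  stable
  step 15. node 3  ⊔preds=[-4,4]  new=[-4,4]  stable

Least fixpoint reached:
  node 0: [1,3]
  node 1: [-4,3]
  node 2: [-4,4]
  node 3: [-4,4]
  node 4: [-4,4]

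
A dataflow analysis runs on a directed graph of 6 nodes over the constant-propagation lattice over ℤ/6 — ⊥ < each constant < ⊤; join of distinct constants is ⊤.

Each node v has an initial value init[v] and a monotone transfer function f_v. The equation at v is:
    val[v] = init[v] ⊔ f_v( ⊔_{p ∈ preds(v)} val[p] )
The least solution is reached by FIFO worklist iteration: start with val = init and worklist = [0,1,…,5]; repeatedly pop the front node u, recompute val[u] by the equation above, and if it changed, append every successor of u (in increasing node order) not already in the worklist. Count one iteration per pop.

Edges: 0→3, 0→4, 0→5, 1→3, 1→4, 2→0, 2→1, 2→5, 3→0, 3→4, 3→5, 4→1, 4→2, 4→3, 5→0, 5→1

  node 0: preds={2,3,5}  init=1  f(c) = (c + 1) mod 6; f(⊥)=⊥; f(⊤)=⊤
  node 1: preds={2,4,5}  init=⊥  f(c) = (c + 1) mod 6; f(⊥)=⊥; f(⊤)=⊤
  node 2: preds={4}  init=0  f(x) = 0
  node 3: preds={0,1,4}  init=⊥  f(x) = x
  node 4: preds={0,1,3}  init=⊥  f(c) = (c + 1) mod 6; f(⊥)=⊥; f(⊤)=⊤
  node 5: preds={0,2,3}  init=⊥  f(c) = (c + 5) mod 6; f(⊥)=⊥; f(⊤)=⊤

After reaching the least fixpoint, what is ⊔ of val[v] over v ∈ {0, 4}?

Iteration log — 16 steps:
  step 1. node 0  ⊔preds=0  new=1  stable
  step 2. node 1  ⊔preds=0  new=1  old=⊥  +wl: 
  step 3. node 2  ⊔preds=⊥  new=0  stable
  step 4. node 3  ⊔preds=1  new=1  old=⊥  +wl: 0
  step 5. node 4  ⊔preds=1  new=2  old=⊥  +wl: 1,2,3
  step 6. node 5  ⊔preds=⊤  new=⊤  old=⊥  +wl: 
  step 7. node 0  ⊔preds=⊤  new=⊤  old=1  +wl: 4,5
  step 8. node 1  ⊔preds=⊤  new=⊤  old=1  +wl: 
  step 9. node 2  ⊔preds=2  new=0  stable
  step 10. node 3  ⊔preds=⊤  new=⊤  old=1  +wl: 0
  step 11. node 4  ⊔preds=⊤  new=⊤  old=2  +wl: 1,2,3
  step 12. node 5  ⊔preds=⊤  new=⊤  stable
  step 13. node 0  ⊔preds=⊤  new=⊤  stable
  step 14. node 1  ⊔preds=⊤  new=⊤  stable
  step 15. node 2  ⊔preds=⊤  new=0  stable
  step 16. node 3  ⊔preds=⊤  new=⊤  stable

Least fixpoint reached:
  node 0: ⊤
  node 1: ⊤
  node 2: 0
  node 3: ⊤
  node 4: ⊤
  node 5: ⊤

⊤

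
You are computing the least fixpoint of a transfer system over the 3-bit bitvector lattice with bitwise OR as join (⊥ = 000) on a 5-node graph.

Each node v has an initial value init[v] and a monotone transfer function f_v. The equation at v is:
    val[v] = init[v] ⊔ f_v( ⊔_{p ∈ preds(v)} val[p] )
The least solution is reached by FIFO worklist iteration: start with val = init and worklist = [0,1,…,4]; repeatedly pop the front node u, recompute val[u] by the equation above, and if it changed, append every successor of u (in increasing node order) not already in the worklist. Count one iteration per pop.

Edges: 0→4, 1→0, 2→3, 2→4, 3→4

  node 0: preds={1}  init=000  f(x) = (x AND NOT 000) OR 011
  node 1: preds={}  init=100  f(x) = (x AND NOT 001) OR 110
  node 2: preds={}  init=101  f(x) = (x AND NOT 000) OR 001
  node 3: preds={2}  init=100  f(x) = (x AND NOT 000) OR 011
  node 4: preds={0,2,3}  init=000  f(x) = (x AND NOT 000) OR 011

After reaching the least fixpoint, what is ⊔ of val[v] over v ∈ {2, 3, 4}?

Trace (6 dequeues):
  [1] u=0 | in 100 | out 111 | prev 000 | push {}
  [2] u=1 | in 000 | out 110 | prev 100 | push {0}
  [3] u=2 | in 000 | out 101 | ==
  [4] u=3 | in 101 | out 111 | prev 100 | push {}
  [5] u=4 | in 111 | out 111 | prev 000 | push {}
  [6] u=0 | in 110 | out 111 | ==

Converged values:
  [0] 111
  [1] 110
  [2] 101
  [3] 111
  [4] 111

111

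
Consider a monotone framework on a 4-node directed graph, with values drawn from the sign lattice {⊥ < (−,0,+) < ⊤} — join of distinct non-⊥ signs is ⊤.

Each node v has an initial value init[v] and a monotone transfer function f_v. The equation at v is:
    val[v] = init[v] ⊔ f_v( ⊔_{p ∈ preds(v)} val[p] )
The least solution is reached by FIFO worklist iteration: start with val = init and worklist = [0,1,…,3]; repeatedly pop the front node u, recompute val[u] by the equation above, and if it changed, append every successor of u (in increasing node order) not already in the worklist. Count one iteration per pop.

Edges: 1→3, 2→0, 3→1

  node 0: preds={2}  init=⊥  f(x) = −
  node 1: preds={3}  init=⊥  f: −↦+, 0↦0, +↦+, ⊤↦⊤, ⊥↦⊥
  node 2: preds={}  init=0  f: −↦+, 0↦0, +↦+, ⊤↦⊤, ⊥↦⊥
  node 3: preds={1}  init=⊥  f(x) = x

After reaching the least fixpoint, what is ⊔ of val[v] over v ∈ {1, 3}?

⊥

Trace (4 dequeues):
  [1] u=0 | in 0 | out − | prev ⊥ | push {}
  [2] u=1 | in ⊥ | out ⊥ | ==
  [3] u=2 | in ⊥ | out 0 | ==
  [4] u=3 | in ⊥ | out ⊥ | ==

Converged values:
  [0] −
  [1] ⊥
  [2] 0
  [3] ⊥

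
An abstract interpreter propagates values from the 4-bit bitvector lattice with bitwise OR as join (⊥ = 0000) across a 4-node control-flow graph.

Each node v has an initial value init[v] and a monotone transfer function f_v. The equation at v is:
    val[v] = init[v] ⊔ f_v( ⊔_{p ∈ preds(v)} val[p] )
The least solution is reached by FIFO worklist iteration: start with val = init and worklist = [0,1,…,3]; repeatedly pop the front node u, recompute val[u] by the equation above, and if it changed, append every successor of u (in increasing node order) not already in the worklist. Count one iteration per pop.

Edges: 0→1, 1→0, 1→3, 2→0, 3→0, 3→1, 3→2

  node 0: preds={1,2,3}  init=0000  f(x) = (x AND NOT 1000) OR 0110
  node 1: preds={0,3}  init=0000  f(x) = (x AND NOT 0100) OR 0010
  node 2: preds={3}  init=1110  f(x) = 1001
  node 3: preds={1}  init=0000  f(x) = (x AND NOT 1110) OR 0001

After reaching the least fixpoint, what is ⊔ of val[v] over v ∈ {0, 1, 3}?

0111

Worklist (9 pops):
  #1 pop 0: in=1110 → 0110 (was 0000); enqueue []
  #2 pop 1: in=0110 → 0010 (was 0000); enqueue [0]
  #3 pop 2: in=0000 → 1111 (was 1110); enqueue []
  #4 pop 3: in=0010 → 0001 (was 0000); enqueue [1,2]
  #5 pop 0: in=1111 → 0111 (was 0110); enqueue []
  #6 pop 1: in=0111 → 0011 (was 0010); enqueue [0,3]
  #7 pop 2: in=0001 → 1111 (no change)
  #8 pop 0: in=1111 → 0111 (no change)
  #9 pop 3: in=0011 → 0001 (no change)

Fixpoint:
  val[0] = 0111
  val[1] = 0011
  val[2] = 1111
  val[3] = 0001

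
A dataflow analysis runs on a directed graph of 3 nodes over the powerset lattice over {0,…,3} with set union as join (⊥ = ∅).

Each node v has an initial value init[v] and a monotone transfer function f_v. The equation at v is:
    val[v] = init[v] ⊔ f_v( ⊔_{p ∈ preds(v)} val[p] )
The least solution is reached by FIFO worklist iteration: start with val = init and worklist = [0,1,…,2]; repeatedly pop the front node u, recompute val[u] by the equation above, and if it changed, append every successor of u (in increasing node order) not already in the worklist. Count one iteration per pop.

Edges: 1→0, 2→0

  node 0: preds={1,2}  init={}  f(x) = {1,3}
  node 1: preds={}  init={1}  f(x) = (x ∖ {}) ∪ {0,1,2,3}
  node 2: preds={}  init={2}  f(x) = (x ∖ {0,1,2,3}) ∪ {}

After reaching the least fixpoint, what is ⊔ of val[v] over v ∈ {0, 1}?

{0,1,2,3}

Worklist (4 pops):
  #1 pop 0: in={1,2} → {1,3} (was {}); enqueue []
  #2 pop 1: in={} → {0,1,2,3} (was {1}); enqueue [0]
  #3 pop 2: in={} → {2} (no change)
  #4 pop 0: in={0,1,2,3} → {1,3} (no change)

Fixpoint:
  val[0] = {1,3}
  val[1] = {0,1,2,3}
  val[2] = {2}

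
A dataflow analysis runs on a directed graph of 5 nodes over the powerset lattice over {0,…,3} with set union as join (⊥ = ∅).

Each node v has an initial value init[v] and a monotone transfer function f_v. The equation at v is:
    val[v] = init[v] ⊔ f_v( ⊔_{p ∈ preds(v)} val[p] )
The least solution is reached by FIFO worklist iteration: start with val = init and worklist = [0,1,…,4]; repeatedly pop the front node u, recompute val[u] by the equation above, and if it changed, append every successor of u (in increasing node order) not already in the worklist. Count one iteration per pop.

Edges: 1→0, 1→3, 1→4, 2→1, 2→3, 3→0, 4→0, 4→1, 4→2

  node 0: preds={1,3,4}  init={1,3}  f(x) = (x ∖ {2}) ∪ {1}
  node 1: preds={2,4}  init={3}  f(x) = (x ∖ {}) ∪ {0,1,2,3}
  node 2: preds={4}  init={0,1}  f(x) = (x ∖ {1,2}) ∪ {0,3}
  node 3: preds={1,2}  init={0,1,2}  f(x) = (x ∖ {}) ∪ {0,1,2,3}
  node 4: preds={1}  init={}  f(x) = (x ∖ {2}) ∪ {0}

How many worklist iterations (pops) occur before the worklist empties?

8

Trace (8 dequeues):
  [1] u=0 | in {0,1,2,3} | out {0,1,3} | prev {1,3} | push {}
  [2] u=1 | in {0,1} | out {0,1,2,3} | prev {3} | push {0}
  [3] u=2 | in {} | out {0,1,3} | prev {0,1} | push {1}
  [4] u=3 | in {0,1,2,3} | out {0,1,2,3} | prev {0,1,2} | push {}
  [5] u=4 | in {0,1,2,3} | out {0,1,3} | prev {} | push {2}
  [6] u=0 | in {0,1,2,3} | out {0,1,3} | ==
  [7] u=1 | in {0,1,3} | out {0,1,2,3} | ==
  [8] u=2 | in {0,1,3} | out {0,1,3} | ==

Converged values:
  [0] {0,1,3}
  [1] {0,1,2,3}
  [2] {0,1,3}
  [3] {0,1,2,3}
  [4] {0,1,3}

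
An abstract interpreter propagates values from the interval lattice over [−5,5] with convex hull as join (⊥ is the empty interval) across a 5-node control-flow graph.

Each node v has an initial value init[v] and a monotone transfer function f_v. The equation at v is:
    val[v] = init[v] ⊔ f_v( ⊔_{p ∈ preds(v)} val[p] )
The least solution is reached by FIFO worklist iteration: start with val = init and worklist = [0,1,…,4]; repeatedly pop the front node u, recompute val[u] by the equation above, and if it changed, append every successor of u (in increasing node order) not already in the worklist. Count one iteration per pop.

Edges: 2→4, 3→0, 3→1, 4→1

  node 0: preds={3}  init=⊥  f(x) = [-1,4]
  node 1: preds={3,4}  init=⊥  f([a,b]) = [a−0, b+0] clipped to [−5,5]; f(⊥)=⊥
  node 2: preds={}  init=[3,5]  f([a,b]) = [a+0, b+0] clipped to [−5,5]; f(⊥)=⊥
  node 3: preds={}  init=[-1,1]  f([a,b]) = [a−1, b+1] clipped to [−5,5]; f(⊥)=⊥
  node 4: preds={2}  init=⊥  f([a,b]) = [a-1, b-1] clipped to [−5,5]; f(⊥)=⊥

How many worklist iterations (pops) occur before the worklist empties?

6

Worklist (6 pops):
  #1 pop 0: in=[-1,1] → [-1,4] (was ⊥); enqueue []
  #2 pop 1: in=[-1,1] → [-1,1] (was ⊥); enqueue []
  #3 pop 2: in=⊥ → [3,5] (no change)
  #4 pop 3: in=⊥ → [-1,1] (no change)
  #5 pop 4: in=[3,5] → [2,4] (was ⊥); enqueue [1]
  #6 pop 1: in=[-1,4] → [-1,4] (was [-1,1]); enqueue []

Fixpoint:
  val[0] = [-1,4]
  val[1] = [-1,4]
  val[2] = [3,5]
  val[3] = [-1,1]
  val[4] = [2,4]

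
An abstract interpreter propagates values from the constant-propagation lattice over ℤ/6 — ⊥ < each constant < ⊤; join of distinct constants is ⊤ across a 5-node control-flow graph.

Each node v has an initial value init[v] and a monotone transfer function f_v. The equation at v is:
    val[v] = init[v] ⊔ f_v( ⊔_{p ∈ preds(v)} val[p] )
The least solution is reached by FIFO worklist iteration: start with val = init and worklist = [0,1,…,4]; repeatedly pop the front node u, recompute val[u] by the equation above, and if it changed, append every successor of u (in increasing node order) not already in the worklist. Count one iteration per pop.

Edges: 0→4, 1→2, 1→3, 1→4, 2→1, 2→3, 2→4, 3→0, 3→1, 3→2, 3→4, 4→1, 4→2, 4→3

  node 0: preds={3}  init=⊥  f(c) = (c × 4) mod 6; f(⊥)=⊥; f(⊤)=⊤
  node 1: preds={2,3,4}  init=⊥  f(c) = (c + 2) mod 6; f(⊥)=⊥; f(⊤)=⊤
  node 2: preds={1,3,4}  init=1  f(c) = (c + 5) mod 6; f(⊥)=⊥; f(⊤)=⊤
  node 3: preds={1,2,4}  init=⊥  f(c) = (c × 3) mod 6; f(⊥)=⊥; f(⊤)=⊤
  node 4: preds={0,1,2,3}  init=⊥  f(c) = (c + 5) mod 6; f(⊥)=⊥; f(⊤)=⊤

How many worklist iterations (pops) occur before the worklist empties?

Iteration log — 10 steps:
  step 1. node 0  ⊔preds=⊥  new=⊥  stable
  step 2. node 1  ⊔preds=1  new=3  old=⊥  +wl: 
  step 3. node 2  ⊔preds=3  new=⊤  old=1  +wl: 1
  step 4. node 3  ⊔preds=⊤  new=⊤  old=⊥  +wl: 0,2
  step 5. node 4  ⊔preds=⊤  new=⊤  old=⊥  +wl: 3
  step 6. node 1  ⊔preds=⊤  new=⊤  old=3  +wl: 4
  step 7. node 0  ⊔preds=⊤  new=⊤  old=⊥  +wl: 
  step 8. node 2  ⊔preds=⊤  new=⊤  stable
  step 9. node 3  ⊔preds=⊤  new=⊤  stable
  step 10. node 4  ⊔preds=⊤  new=⊤  stable

Least fixpoint reached:
  node 0: ⊤
  node 1: ⊤
  node 2: ⊤
  node 3: ⊤
  node 4: ⊤

10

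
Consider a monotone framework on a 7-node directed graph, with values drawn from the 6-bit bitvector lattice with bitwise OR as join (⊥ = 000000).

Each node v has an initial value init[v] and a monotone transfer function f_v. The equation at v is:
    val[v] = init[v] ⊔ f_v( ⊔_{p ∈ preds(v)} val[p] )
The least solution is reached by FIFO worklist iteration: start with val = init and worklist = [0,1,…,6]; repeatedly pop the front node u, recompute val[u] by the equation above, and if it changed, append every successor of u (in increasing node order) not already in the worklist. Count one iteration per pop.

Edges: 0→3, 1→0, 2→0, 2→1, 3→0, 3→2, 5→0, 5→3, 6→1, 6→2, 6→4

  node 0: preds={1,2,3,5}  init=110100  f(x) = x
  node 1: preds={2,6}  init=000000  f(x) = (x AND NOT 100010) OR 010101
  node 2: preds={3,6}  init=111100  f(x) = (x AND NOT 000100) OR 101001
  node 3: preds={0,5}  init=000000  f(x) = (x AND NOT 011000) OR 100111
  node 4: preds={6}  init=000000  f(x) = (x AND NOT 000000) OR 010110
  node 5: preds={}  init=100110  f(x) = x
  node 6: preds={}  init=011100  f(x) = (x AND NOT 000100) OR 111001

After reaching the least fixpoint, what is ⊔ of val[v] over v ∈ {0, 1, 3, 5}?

111111

Trace (14 dequeues):
  [1] u=0 | in 111110 | out 111110 | prev 110100 | push {}
  [2] u=1 | in 111100 | out 011101 | prev 000000 | push {0}
  [3] u=2 | in 011100 | out 111101 | prev 111100 | push {1}
  [4] u=3 | in 111110 | out 100111 | prev 000000 | push {2}
  [5] u=4 | in 011100 | out 011110 | prev 000000 | push {}
  [6] u=5 | in 000000 | out 100110 | ==
  [7] u=6 | in 000000 | out 111101 | prev 011100 | push {4}
  [8] u=0 | in 111111 | out 111111 | prev 111110 | push {3}
  [9] u=1 | in 111101 | out 011101 | ==
  [10] u=2 | in 111111 | out 111111 | prev 111101 | push {0,1}
  [11] u=4 | in 111101 | out 111111 | prev 011110 | push {}
  [12] u=3 | in 111111 | out 100111 | ==
  [13] u=0 | in 111111 | out 111111 | ==
  [14] u=1 | in 111111 | out 011101 | ==

Converged values:
  [0] 111111
  [1] 011101
  [2] 111111
  [3] 100111
  [4] 111111
  [5] 100110
  [6] 111101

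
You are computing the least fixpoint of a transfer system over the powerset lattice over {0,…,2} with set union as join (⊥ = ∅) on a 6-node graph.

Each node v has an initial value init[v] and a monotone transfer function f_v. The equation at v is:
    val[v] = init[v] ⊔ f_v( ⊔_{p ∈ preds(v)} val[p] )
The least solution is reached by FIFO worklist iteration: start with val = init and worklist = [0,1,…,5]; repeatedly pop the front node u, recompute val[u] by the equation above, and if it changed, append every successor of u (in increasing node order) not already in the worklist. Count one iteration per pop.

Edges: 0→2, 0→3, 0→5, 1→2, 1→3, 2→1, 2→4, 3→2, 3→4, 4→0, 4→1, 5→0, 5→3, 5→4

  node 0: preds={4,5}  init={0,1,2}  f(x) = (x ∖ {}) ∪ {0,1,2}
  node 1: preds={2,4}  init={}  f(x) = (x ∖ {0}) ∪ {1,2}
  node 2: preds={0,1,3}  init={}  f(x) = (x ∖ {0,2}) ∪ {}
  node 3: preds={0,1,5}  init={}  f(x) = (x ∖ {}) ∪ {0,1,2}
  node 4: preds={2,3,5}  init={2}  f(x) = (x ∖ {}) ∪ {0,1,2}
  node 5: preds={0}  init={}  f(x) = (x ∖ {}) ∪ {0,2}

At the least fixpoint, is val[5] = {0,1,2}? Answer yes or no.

Worklist (11 pops):
  #1 pop 0: in={2} → {0,1,2} (no change)
  #2 pop 1: in={2} → {1,2} (was {}); enqueue []
  #3 pop 2: in={0,1,2} → {1} (was {}); enqueue [1]
  #4 pop 3: in={0,1,2} → {0,1,2} (was {}); enqueue [2]
  #5 pop 4: in={0,1,2} → {0,1,2} (was {2}); enqueue [0]
  #6 pop 5: in={0,1,2} → {0,1,2} (was {}); enqueue [3,4]
  #7 pop 1: in={0,1,2} → {1,2} (no change)
  #8 pop 2: in={0,1,2} → {1} (no change)
  #9 pop 0: in={0,1,2} → {0,1,2} (no change)
  #10 pop 3: in={0,1,2} → {0,1,2} (no change)
  #11 pop 4: in={0,1,2} → {0,1,2} (no change)

Fixpoint:
  val[0] = {0,1,2}
  val[1] = {1,2}
  val[2] = {1}
  val[3] = {0,1,2}
  val[4] = {0,1,2}
  val[5] = {0,1,2}

yes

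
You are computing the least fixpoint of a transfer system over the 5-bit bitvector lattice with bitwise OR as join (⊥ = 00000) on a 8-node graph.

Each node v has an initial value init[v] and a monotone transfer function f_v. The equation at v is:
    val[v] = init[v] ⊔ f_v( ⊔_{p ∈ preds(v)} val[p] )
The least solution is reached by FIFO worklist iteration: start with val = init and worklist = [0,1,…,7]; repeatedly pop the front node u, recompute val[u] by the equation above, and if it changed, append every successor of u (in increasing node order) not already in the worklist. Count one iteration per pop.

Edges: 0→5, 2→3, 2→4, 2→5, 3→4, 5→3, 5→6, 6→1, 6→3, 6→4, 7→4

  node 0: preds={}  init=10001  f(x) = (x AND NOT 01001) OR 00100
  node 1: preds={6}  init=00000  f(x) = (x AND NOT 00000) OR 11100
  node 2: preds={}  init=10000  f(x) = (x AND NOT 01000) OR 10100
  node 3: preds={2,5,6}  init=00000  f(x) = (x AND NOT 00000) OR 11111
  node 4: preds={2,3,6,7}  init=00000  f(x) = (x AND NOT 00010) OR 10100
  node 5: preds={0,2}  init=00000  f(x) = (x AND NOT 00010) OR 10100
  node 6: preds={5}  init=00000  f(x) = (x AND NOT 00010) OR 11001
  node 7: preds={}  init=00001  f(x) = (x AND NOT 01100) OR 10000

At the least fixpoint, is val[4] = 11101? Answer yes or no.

yes

Worklist (11 pops):
  #1 pop 0: in=00000 → 10101 (was 10001); enqueue []
  #2 pop 1: in=00000 → 11100 (was 00000); enqueue []
  #3 pop 2: in=00000 → 10100 (was 10000); enqueue []
  #4 pop 3: in=10100 → 11111 (was 00000); enqueue []
  #5 pop 4: in=11111 → 11101 (was 00000); enqueue []
  #6 pop 5: in=10101 → 10101 (was 00000); enqueue [3]
  #7 pop 6: in=10101 → 11101 (was 00000); enqueue [1,4]
  #8 pop 7: in=00000 → 10001 (was 00001); enqueue []
  #9 pop 3: in=11101 → 11111 (no change)
  #10 pop 1: in=11101 → 11101 (was 11100); enqueue []
  #11 pop 4: in=11111 → 11101 (no change)

Fixpoint:
  val[0] = 10101
  val[1] = 11101
  val[2] = 10100
  val[3] = 11111
  val[4] = 11101
  val[5] = 10101
  val[6] = 11101
  val[7] = 10001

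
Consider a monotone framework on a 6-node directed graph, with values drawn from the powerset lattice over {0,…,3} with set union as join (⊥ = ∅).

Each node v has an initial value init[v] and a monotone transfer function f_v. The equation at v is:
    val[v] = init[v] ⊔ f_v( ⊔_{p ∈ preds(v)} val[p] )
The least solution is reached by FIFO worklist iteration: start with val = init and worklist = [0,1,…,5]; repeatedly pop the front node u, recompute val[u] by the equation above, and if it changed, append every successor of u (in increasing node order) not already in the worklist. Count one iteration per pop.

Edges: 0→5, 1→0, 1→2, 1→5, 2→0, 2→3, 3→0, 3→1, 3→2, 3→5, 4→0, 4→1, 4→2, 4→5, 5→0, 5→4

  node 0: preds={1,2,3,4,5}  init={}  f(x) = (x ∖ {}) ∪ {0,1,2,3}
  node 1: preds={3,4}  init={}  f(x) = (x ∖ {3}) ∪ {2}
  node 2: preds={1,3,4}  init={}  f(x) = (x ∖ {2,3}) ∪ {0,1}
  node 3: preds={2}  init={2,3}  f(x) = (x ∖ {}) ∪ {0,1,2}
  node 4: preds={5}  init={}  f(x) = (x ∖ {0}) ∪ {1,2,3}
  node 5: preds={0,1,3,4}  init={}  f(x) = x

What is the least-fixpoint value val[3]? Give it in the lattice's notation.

{0,1,2,3}

Iteration log — 12 steps:
  step 1. node 0  ⊔preds={2,3}  new={0,1,2,3}  old={}  +wl: 
  step 2. node 1  ⊔preds={2,3}  new={2}  old={}  +wl: 0
  step 3. node 2  ⊔preds={2,3}  new={0,1}  old={}  +wl: 
  step 4. node 3  ⊔preds={0,1}  new={0,1,2,3}  old={2,3}  +wl: 1,2
  step 5. node 4  ⊔preds={}  new={1,2,3}  old={}  +wl: 
  step 6. node 5  ⊔preds={0,1,2,3}  new={0,1,2,3}  old={}  +wl: 4
  step 7. node 0  ⊔preds={0,1,2,3}  new={0,1,2,3}  stable
  step 8. node 1  ⊔preds={0,1,2,3}  new={0,1,2}  old={2}  +wl: 0,5
  step 9. node 2  ⊔preds={0,1,2,3}  new={0,1}  stable
  step 10. node 4  ⊔preds={0,1,2,3}  new={1,2,3}  stable
  step 11. node 0  ⊔preds={0,1,2,3}  new={0,1,2,3}  stable
  step 12. node 5  ⊔preds={0,1,2,3}  new={0,1,2,3}  stable

Least fixpoint reached:
  node 0: {0,1,2,3}
  node 1: {0,1,2}
  node 2: {0,1}
  node 3: {0,1,2,3}
  node 4: {1,2,3}
  node 5: {0,1,2,3}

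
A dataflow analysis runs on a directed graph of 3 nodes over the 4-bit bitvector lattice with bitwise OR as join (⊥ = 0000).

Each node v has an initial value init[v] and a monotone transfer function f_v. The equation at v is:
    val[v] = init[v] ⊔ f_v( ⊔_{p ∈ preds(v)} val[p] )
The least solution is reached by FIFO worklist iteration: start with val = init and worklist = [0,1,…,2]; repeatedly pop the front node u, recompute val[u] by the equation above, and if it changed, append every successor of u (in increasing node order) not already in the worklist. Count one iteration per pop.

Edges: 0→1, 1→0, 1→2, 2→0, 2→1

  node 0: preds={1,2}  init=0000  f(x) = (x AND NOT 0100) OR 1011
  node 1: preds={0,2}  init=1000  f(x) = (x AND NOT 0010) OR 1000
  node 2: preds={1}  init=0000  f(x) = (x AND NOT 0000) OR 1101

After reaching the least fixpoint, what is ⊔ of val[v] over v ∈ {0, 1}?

1111

Trace (7 dequeues):
  [1] u=0 | in 1000 | out 1011 | prev 0000 | push {}
  [2] u=1 | in 1011 | out 1001 | prev 1000 | push {0}
  [3] u=2 | in 1001 | out 1101 | prev 0000 | push {1}
  [4] u=0 | in 1101 | out 1011 | ==
  [5] u=1 | in 1111 | out 1101 | prev 1001 | push {0,2}
  [6] u=0 | in 1101 | out 1011 | ==
  [7] u=2 | in 1101 | out 1101 | ==

Converged values:
  [0] 1011
  [1] 1101
  [2] 1101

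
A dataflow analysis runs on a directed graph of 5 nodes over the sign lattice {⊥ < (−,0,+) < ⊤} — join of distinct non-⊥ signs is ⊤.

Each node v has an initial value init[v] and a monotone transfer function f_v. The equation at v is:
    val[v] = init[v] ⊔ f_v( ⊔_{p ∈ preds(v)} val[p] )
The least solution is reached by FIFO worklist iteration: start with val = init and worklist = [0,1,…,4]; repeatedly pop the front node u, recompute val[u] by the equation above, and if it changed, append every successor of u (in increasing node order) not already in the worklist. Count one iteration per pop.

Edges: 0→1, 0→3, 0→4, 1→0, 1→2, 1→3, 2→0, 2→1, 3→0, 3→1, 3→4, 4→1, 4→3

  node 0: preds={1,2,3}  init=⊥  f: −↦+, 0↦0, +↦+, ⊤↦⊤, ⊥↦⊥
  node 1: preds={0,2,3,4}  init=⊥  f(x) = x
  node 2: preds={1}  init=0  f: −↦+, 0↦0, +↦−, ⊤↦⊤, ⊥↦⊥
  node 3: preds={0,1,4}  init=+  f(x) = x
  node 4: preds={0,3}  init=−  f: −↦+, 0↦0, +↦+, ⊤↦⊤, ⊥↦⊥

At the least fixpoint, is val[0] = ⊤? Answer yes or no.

yes

Trace (8 dequeues):
  [1] u=0 | in ⊤ | out ⊤ | prev ⊥ | push {}
  [2] u=1 | in ⊤ | out ⊤ | prev ⊥ | push {0}
  [3] u=2 | in ⊤ | out ⊤ | prev 0 | push {1}
  [4] u=3 | in ⊤ | out ⊤ | prev + | push {}
  [5] u=4 | in ⊤ | out ⊤ | prev − | push {3}
  [6] u=0 | in ⊤ | out ⊤ | ==
  [7] u=1 | in ⊤ | out ⊤ | ==
  [8] u=3 | in ⊤ | out ⊤ | ==

Converged values:
  [0] ⊤
  [1] ⊤
  [2] ⊤
  [3] ⊤
  [4] ⊤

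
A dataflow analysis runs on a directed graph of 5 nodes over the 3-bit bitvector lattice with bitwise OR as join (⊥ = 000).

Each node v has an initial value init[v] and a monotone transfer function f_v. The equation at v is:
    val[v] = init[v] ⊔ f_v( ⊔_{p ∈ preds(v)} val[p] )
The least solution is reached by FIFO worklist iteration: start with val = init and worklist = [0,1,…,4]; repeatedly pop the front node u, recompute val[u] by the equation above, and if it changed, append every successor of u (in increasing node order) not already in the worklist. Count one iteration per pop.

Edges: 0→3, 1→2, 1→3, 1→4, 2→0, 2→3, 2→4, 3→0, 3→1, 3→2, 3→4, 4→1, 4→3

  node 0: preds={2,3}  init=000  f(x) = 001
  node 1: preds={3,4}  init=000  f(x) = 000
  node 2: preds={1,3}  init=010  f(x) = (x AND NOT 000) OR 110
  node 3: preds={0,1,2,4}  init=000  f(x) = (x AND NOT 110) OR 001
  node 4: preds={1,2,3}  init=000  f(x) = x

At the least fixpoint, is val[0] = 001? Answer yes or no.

yes

Worklist (11 pops):
  #1 pop 0: in=010 → 001 (was 000); enqueue []
  #2 pop 1: in=000 → 000 (no change)
  #3 pop 2: in=000 → 110 (was 010); enqueue [0]
  #4 pop 3: in=111 → 001 (was 000); enqueue [1,2]
  #5 pop 4: in=111 → 111 (was 000); enqueue [3]
  #6 pop 0: in=111 → 001 (no change)
  #7 pop 1: in=111 → 000 (no change)
  #8 pop 2: in=001 → 111 (was 110); enqueue [0,4]
  #9 pop 3: in=111 → 001 (no change)
  #10 pop 0: in=111 → 001 (no change)
  #11 pop 4: in=111 → 111 (no change)

Fixpoint:
  val[0] = 001
  val[1] = 000
  val[2] = 111
  val[3] = 001
  val[4] = 111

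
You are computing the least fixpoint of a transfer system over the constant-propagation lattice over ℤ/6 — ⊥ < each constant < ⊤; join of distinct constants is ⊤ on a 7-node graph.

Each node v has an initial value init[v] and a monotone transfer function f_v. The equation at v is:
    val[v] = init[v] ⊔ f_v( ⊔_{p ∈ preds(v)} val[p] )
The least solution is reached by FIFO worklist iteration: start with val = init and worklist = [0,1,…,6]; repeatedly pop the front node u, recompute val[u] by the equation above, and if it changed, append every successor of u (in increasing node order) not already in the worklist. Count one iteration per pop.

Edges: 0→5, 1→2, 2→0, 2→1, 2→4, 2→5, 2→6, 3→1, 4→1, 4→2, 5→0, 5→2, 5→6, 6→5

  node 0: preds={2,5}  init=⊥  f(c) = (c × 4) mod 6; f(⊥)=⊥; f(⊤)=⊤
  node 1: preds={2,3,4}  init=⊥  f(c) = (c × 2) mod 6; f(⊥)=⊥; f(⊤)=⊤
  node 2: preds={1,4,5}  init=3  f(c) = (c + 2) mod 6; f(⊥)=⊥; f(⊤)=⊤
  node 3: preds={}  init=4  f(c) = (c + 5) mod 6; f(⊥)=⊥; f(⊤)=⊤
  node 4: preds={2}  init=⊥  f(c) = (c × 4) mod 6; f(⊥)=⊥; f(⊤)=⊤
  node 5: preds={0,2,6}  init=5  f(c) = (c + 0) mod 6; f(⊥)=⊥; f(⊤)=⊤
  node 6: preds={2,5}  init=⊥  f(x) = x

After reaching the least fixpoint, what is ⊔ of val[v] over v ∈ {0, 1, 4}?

⊤

Worklist (11 pops):
  #1 pop 0: in=⊤ → ⊤ (was ⊥); enqueue []
  #2 pop 1: in=⊤ → ⊤ (was ⊥); enqueue []
  #3 pop 2: in=⊤ → ⊤ (was 3); enqueue [0,1]
  #4 pop 3: in=⊥ → 4 (no change)
  #5 pop 4: in=⊤ → ⊤ (was ⊥); enqueue [2]
  #6 pop 5: in=⊤ → ⊤ (was 5); enqueue []
  #7 pop 6: in=⊤ → ⊤ (was ⊥); enqueue [5]
  #8 pop 0: in=⊤ → ⊤ (no change)
  #9 pop 1: in=⊤ → ⊤ (no change)
  #10 pop 2: in=⊤ → ⊤ (no change)
  #11 pop 5: in=⊤ → ⊤ (no change)

Fixpoint:
  val[0] = ⊤
  val[1] = ⊤
  val[2] = ⊤
  val[3] = 4
  val[4] = ⊤
  val[5] = ⊤
  val[6] = ⊤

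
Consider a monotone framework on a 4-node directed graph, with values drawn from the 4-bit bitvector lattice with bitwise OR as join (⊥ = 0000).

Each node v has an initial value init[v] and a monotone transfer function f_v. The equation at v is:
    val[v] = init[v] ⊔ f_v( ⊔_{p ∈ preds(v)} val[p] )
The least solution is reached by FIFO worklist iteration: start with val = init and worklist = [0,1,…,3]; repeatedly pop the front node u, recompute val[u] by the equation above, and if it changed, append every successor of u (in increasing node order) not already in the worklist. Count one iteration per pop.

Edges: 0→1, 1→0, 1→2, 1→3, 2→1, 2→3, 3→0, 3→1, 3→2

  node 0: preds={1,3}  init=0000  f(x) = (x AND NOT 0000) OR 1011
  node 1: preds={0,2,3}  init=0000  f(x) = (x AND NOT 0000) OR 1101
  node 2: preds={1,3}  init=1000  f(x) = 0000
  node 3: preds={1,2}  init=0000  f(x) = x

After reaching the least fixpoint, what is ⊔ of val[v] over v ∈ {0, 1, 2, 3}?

1111

Trace (7 dequeues):
  [1] u=0 | in 0000 | out 1011 | prev 0000 | push {}
  [2] u=1 | in 1011 | out 1111 | prev 0000 | push {0}
  [3] u=2 | in 1111 | out 1000 | ==
  [4] u=3 | in 1111 | out 1111 | prev 0000 | push {1,2}
  [5] u=0 | in 1111 | out 1111 | prev 1011 | push {}
  [6] u=1 | in 1111 | out 1111 | ==
  [7] u=2 | in 1111 | out 1000 | ==

Converged values:
  [0] 1111
  [1] 1111
  [2] 1000
  [3] 1111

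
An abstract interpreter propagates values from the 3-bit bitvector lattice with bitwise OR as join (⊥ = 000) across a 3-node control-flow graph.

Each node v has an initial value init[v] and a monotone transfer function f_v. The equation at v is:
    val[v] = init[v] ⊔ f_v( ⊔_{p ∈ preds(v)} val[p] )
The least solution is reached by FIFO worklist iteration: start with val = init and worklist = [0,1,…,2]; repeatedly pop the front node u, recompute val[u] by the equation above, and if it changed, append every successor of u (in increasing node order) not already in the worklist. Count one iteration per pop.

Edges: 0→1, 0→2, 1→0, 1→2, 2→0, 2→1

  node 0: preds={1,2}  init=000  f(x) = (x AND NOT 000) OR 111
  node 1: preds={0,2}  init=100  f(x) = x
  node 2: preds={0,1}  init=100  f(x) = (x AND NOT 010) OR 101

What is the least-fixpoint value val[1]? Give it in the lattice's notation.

Iteration log — 5 steps:
  step 1. node 0  ⊔preds=100  new=111  old=000  +wl: 
  step 2. node 1  ⊔preds=111  new=111  old=100  +wl: 0
  step 3. node 2  ⊔preds=111  new=101  old=100  +wl: 1
  step 4. node 0  ⊔preds=111  new=111  stable
  step 5. node 1  ⊔preds=111  new=111  stable

Least fixpoint reached:
  node 0: 111
  node 1: 111
  node 2: 101

111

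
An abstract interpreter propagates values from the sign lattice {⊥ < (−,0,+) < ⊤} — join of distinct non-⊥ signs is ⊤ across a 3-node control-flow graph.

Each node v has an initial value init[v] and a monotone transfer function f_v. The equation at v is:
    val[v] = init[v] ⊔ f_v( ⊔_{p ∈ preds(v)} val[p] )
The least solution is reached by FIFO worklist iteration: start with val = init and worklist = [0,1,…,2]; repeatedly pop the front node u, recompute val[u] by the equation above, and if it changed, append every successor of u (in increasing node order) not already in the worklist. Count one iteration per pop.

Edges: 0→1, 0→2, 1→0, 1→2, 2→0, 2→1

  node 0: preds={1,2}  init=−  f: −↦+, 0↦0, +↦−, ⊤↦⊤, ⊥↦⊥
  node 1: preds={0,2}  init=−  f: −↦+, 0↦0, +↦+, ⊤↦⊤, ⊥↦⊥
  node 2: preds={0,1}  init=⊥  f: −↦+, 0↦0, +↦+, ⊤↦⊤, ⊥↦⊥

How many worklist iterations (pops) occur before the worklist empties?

5

Iteration log — 5 steps:
  step 1. node 0  ⊔preds=−  new=⊤  old=−  +wl: 
  step 2. node 1  ⊔preds=⊤  new=⊤  old=−  +wl: 0
  step 3. node 2  ⊔preds=⊤  new=⊤  old=⊥  +wl: 1
  step 4. node 0  ⊔preds=⊤  new=⊤  stable
  step 5. node 1  ⊔preds=⊤  new=⊤  stable

Least fixpoint reached:
  node 0: ⊤
  node 1: ⊤
  node 2: ⊤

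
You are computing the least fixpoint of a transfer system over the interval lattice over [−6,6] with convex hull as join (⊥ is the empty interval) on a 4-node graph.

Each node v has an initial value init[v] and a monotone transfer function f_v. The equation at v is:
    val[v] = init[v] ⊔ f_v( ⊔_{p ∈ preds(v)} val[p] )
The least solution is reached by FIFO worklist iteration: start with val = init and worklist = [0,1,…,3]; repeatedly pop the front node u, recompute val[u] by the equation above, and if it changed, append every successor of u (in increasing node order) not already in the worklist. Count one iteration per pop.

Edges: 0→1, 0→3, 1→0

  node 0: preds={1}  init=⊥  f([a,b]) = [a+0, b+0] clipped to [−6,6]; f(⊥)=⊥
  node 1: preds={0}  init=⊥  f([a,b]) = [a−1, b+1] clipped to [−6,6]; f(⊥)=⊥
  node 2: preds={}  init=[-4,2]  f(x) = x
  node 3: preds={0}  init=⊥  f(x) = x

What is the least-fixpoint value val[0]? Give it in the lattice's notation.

⊥

Worklist (4 pops):
  #1 pop 0: in=⊥ → ⊥ (no change)
  #2 pop 1: in=⊥ → ⊥ (no change)
  #3 pop 2: in=⊥ → [-4,2] (no change)
  #4 pop 3: in=⊥ → ⊥ (no change)

Fixpoint:
  val[0] = ⊥
  val[1] = ⊥
  val[2] = [-4,2]
  val[3] = ⊥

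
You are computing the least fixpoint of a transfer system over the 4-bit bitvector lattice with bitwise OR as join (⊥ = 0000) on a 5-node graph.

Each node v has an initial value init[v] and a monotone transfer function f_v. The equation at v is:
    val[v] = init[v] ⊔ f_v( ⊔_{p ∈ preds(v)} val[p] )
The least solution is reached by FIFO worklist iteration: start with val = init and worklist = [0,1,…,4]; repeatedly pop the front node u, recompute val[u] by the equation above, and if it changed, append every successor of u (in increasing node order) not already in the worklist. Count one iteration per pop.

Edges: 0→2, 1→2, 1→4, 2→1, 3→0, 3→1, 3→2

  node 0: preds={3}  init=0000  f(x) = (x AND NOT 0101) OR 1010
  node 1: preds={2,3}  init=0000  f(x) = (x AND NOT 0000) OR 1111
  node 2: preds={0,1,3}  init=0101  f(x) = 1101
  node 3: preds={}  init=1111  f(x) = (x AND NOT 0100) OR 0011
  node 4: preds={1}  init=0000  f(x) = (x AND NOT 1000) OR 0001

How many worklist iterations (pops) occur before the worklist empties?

6

Worklist (6 pops):
  #1 pop 0: in=1111 → 1010 (was 0000); enqueue []
  #2 pop 1: in=1111 → 1111 (was 0000); enqueue []
  #3 pop 2: in=1111 → 1101 (was 0101); enqueue [1]
  #4 pop 3: in=0000 → 1111 (no change)
  #5 pop 4: in=1111 → 0111 (was 0000); enqueue []
  #6 pop 1: in=1111 → 1111 (no change)

Fixpoint:
  val[0] = 1010
  val[1] = 1111
  val[2] = 1101
  val[3] = 1111
  val[4] = 0111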